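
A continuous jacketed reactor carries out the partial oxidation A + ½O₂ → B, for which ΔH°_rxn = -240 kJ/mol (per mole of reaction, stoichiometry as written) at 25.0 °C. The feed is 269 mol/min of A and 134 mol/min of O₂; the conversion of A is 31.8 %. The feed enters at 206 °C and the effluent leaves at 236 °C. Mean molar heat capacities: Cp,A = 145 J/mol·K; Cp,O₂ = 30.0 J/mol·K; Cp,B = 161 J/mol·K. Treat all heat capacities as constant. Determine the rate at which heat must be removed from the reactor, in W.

Extent of reaction ξ = 0.318 × 269 = 85.542 mol/min
Reaction term: ξ·ΔH°_rxn = 85.542 × -240 = -20530 kJ/min
Sensible, feed 206→25 °C: -7787.5 kJ/min
Outlet flows (mol/min): A 183.46, O₂ 91.229, B 85.542
Sensible, products 25→236 °C: 9096.3 kJ/min
Q = ΔH = -19221 kJ/min = -320.35 kW
Heat removed = 320350 W

Q_out = 320000 W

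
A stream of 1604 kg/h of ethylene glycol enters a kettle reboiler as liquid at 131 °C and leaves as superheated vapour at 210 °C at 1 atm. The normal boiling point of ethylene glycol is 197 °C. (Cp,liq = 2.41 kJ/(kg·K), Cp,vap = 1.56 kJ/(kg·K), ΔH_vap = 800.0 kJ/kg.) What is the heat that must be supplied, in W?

liquid 131→197 °C: 159.06 kJ/kg
vaporisation at 197 °C: 800 kJ/kg
vapour 197→210 °C: 20.28 kJ/kg
Δh = 159.06 + 800 + 20.28 = 979.34 kJ/kg
Q = ṁ·Δh = 1604 kg/h × 979.34 kJ/kg = 1.5709e+06 kJ/h
|Q| = 436.35 kW = 436350 W

Q = 436000 W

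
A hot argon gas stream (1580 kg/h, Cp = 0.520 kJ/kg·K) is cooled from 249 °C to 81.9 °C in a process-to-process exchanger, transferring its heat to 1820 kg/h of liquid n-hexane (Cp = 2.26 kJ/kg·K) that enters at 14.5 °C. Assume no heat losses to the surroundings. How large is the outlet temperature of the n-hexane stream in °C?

Heat released by hot stream: Q = 1580 × 0.520 × (249 − 81.9) = 137290 kJ/h
Energy balance on cold side (adiabatic exchanger): Q = ṁ_c·Cp_c·(T_c,out − T_c,in)
T_c,out = 14.5 + 137290/(1820 × 2.26) = 47.878 °C

T_c,out = 47.9 °C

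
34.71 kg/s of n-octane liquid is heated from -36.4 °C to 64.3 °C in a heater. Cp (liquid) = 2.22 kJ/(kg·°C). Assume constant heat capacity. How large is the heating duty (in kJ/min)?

Q = ṁ·Cp·ΔT = 34.71 × 2.22 × (64.3 − -36.4) = 7759.6 kJ/s
Heating duty = 465570 kJ/min

Q = 466000 kJ/min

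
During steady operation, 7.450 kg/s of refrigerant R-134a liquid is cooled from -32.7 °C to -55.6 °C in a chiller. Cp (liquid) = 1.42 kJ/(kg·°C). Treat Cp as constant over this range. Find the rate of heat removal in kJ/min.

Q_c = 14500 kJ/min

Q = ṁ·Cp·ΔT = 7.450 × 1.42 × (-55.6 − -32.7) = -242.26 kJ/s
Cooling duty = 14536 kJ/min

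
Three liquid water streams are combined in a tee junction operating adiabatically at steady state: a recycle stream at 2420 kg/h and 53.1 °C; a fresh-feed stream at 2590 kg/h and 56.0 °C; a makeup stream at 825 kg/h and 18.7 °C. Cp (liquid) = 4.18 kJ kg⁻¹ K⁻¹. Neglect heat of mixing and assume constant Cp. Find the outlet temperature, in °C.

T_out = 49.5 °C

Adiabatic, steady state ⇒ Σ ṁᵢCp,ᵢ(T_out − Tᵢ) = 0
T_out = Σ ṁᵢCp,ᵢTᵢ / Σ ṁᵢCp,ᵢ
      = 1.2079e+06 / 24390 = 49.523 °C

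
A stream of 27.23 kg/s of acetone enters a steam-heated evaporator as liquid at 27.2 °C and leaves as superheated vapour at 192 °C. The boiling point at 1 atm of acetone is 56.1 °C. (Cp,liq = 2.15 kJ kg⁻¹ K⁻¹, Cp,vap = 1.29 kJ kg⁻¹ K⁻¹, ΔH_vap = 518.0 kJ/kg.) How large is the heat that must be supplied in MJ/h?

liquid 27.2→56.1 °C: 62.135 kJ/kg
vaporisation at 56.1 °C: 518 kJ/kg
vapour 56.1→192 °C: 175.31 kJ/kg
Δh = 62.135 + 518 + 175.31 = 755.45 kJ/kg
Q = ṁ·Δh = 27.23 kg/s × 755.45 kJ/kg = 20571 kJ/s
|Q| = 20571 kW = 74055 MJ/h

Q = 74100 MJ/h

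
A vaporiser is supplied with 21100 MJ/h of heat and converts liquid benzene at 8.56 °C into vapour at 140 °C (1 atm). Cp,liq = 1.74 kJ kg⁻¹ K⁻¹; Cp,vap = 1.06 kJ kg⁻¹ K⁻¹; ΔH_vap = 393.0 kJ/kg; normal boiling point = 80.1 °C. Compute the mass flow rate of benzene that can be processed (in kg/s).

ṁ = 10.1 kg/s

Δh = 1.74×(80.1−8.56) + 393.0 + 1.06×(140−80.1) = 580.97 kJ/kg
Q = 21100 MJ/h = 5861.1 kJ/s = 5861.1 kJ/s
ṁ = Q/Δh = 5861.1 / 580.97 = 10.088 kg/s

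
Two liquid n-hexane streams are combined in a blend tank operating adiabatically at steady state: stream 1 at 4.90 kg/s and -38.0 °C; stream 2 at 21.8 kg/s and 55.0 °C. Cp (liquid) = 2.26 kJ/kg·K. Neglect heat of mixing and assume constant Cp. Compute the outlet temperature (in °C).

T_out = 37.9 °C

No heat crosses the boundary, so H_out = H_in.
Σ ṁᵢCp,ᵢTᵢ = 4.90×2.26×-38.0 + 21.8×2.26×55.0 = 2288.9
Σ ṁᵢCp,ᵢ = 4.90×2.26 + 21.8×2.26 = 60.342
T_out = 2288.9 / 60.342 = 37.933 °C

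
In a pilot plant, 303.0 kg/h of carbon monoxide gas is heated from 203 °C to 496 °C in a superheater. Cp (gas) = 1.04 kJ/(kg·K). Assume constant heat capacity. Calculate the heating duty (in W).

Q = ṁ·Cp·ΔT = 303.0 × 1.04 × (496 − 203) = 92330 kJ/h
Converting: 92330 / 3600 s = 25.647 kW
Heating duty = 25647 W

Q = 25600 W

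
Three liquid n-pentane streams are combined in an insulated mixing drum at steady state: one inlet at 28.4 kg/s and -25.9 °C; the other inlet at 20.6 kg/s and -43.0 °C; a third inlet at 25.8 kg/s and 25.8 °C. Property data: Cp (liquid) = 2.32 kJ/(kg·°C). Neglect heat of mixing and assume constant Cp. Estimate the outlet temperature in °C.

T_out = -12.8 °C

Adiabatic, steady state ⇒ Σ ṁᵢCp,ᵢ(T_out − Tᵢ) = 0
Σ ṁᵢCp,ᵢTᵢ = 28.4×2.32×-25.9 + 20.6×2.32×-43.0 + 25.8×2.32×25.8 = -2217.3
Σ ṁᵢCp,ᵢ = 28.4×2.32 + 20.6×2.32 + 25.8×2.32 = 173.54
T_out = -2217.3 / 173.54 = -12.777 °C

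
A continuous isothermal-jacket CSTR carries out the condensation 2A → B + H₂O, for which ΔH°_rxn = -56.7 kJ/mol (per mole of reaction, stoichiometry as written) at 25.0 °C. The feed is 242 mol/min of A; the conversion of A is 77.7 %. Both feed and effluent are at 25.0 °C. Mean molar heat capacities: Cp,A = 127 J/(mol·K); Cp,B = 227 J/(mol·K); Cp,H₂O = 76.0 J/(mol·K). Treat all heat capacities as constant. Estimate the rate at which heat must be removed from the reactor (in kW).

Extent of reaction ξ = 0.777 × 242 / 2 = 94.017 mol/min
Reaction term: ξ·ΔH°_rxn = 94.017 × -56.7 = -5330.8 kJ/min
Q = ΔH = -5330.8 kJ/min = -88.846 kW
Heat removed = 88.846 kW

Q_out = 88.8 kW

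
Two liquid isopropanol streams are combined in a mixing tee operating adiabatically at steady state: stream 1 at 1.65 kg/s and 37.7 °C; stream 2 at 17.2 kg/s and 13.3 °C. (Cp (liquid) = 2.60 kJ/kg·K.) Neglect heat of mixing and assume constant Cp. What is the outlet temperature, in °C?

T_out = 15.4 °C

Adiabatic, steady state ⇒ Σ ṁᵢCp,ᵢ(T_out − Tᵢ) = 0
T_out = Σ ṁᵢCp,ᵢTᵢ / Σ ṁᵢCp,ᵢ
      = 756.51 / 49.01 = 15.436 °C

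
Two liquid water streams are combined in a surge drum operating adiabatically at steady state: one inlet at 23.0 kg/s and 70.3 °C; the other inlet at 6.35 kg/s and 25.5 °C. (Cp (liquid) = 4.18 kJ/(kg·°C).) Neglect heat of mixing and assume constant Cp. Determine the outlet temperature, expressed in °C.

T_out = 60.6 °C

No heat crosses the boundary, so H_out = H_in.
Σ ṁᵢCp,ᵢTᵢ = 23.0×4.18×70.3 + 6.35×4.18×25.5 = 7435.5
Σ ṁᵢCp,ᵢ = 23.0×4.18 + 6.35×4.18 = 122.68
T_out = 7435.5 / 122.68 = 60.607 °C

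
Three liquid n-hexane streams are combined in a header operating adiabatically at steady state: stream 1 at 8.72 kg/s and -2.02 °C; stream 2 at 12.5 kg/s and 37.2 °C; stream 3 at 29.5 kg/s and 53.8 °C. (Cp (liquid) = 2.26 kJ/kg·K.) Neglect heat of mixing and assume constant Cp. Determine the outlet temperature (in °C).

T_out = 40.1 °C

Energy balance with Q = 0: Σ ṁᵢCp,ᵢ(T_out − Tᵢ) = 0
T_out = Σ ṁᵢCp,ᵢTᵢ / Σ ṁᵢCp,ᵢ
      = 4597.9 / 114.63 = 40.112 °C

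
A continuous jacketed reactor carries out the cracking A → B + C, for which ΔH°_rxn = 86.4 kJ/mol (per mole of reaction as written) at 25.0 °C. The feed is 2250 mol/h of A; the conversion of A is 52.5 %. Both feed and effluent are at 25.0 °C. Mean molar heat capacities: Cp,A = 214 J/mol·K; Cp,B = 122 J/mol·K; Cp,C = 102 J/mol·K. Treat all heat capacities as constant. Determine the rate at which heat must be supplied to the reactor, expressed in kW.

Q_in = 28.4 kW

Extent of reaction ξ = 0.525 × 2250 = 1181.2 mol/h
Reaction term: ξ·ΔH°_rxn = 1181.2 × 86.4 = 102060 kJ/h
Q = ΔH = 102060 kJ/h = 28.35 kW
Heat supplied = 28.35 kW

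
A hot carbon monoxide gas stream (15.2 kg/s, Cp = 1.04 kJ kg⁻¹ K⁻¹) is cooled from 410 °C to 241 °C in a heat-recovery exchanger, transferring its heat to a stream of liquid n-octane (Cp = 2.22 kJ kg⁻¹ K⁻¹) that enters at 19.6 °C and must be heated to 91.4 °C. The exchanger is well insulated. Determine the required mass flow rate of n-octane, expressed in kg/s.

ṁ_c = 16.8 kg/s

Heat released by hot stream: Q = 15.2 × 1.04 × (410 − 241) = 2671.6 kJ/s
Energy balance on cold side (adiabatic exchanger): Q = ṁ_c·Cp_c·(T_c,out − T_c,in)
ṁ_c = 2671.6 / [2.22 × (91.4 − 19.6)] = 16.76 kg/s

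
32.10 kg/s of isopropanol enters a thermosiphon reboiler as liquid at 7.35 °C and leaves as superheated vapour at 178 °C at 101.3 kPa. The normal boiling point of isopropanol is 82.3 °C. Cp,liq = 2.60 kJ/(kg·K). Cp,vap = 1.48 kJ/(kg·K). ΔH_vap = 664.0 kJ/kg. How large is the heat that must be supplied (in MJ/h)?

liquid 7.35→82.3 °C: 194.87 kJ/kg
vaporisation at 82.3 °C: 664 kJ/kg
vapour 82.3→178 °C: 141.64 kJ/kg
Δh = 194.87 + 664 + 141.64 = 1000.5 kJ/kg
Q = ṁ·Δh = 32.10 kg/s × 1000.5 kJ/kg = 32116 kJ/s
|Q| = 32116 kW = 115620 MJ/h

Q = 116000 MJ/h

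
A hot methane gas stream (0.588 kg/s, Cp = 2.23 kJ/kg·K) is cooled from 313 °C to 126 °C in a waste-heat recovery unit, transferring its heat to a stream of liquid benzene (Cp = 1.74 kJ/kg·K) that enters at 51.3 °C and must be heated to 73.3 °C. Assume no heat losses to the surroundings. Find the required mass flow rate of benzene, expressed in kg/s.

Heat released by hot stream: Q = 0.588 × 2.23 × (313 − 126) = 245.2 kJ/s
Energy balance on cold side (adiabatic exchanger): Q = ṁ_c·Cp_c·(T_c,out − T_c,in)
ṁ_c = 245.2 / [1.74 × (73.3 − 51.3)] = 6.4055 kg/s

ṁ_c = 6.41 kg/s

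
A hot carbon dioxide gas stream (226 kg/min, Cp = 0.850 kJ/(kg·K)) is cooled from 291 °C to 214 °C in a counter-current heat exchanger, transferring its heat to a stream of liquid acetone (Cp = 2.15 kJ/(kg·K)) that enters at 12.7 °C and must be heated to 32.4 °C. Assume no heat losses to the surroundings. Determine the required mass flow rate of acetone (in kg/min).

Heat released by hot stream: Q = 226 × 0.850 × (291 − 214) = 14792 kJ/min
Energy balance on cold side (adiabatic exchanger): Q = ṁ_c·Cp_c·(T_c,out − T_c,in)
ṁ_c = 14792 / [2.15 × (32.4 − 12.7)] = 349.23 kg/min

ṁ_c = 349 kg/min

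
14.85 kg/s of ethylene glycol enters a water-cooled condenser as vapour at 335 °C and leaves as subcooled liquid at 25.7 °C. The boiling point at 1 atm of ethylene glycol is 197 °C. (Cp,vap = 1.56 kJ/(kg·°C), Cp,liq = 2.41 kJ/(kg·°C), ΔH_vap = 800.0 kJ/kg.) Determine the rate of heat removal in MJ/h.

Q_c = 76300 MJ/h

vapour 335→197 °C: -215.28 kJ/kg
condensation at 197 °C: -800 kJ/kg
liquid 197→25.7 °C: -412.83 kJ/kg
Δh = -215.28 + -800 + -412.83 = -1428.1 kJ/kg
Q = ṁ·Δh = 14.85 kg/s × -1428.1 kJ/kg = -21207 kJ/s
|Q| = 21207 kW = 76347 MJ/h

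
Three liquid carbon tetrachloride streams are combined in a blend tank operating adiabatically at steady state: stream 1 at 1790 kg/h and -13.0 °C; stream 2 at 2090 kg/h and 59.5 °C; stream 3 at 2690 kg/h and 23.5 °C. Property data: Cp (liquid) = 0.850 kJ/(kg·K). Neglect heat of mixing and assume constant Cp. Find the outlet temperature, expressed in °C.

T_out = 25.0 °C

No heat crosses the boundary, so H_out = H_in.
T_out = Σ ṁᵢCp,ᵢTᵢ / Σ ṁᵢCp,ᵢ
      = 139660 / 5584.5 = 25.008 °C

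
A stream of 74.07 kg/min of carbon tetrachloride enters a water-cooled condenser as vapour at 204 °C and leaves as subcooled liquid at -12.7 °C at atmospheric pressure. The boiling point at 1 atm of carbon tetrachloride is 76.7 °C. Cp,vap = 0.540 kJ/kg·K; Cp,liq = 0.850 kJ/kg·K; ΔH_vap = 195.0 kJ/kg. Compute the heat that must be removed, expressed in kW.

vapour 204→76.7 °C: -68.742 kJ/kg
condensation at 76.7 °C: -195 kJ/kg
liquid 76.7→-12.7 °C: -75.99 kJ/kg
Δh = -68.742 + -195 + -75.99 = -339.73 kJ/kg
Q = ṁ·Δh = 74.07 kg/min × -339.73 kJ/kg = -25164 kJ/min
|Q| = 419.4 kW

Q_c = 419 kW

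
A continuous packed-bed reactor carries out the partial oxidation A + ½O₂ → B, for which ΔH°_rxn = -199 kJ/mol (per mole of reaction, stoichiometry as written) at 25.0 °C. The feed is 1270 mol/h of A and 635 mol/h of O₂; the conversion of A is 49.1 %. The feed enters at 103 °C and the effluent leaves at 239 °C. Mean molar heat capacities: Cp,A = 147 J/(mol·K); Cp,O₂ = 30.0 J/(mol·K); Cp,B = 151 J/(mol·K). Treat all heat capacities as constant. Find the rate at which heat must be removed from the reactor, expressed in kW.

Q_out = 27.1 kW

Extent of reaction ξ = 0.491 × 1270 = 623.57 mol/h
Reaction term: ξ·ΔH°_rxn = 623.57 × -199 = -124090 kJ/h
Sensible, feed 103→25 °C: -16048 kJ/h
Outlet flows (mol/h): A 646.43, O₂ 323.22, B 623.57
Sensible, products 25→239 °C: 42560 kJ/h
Q = ΔH = -97578 kJ/h = -27.105 kW
Heat removed = 27.105 kW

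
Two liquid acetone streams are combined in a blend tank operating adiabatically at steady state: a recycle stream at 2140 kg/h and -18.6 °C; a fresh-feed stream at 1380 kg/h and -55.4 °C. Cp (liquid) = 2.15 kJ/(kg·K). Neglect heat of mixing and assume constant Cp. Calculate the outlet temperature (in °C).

Adiabatic, steady state ⇒ Σ ṁᵢCp,ᵢ(T_out − Tᵢ) = 0
Σ ṁᵢCp,ᵢTᵢ = 2140×2.15×-18.6 + 1380×2.15×-55.4 = -249950
Σ ṁᵢCp,ᵢ = 2140×2.15 + 1380×2.15 = 7568
T_out = -249950 / 7568 = -33.027 °C

T_out = -33.0 °C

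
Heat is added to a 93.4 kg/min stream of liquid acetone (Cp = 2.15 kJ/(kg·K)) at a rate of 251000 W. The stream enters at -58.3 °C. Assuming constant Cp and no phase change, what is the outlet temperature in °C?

T_out = 16.7 °C

Q = 251000 W = 15060 kJ/min
ΔT = Q/(ṁ·Cp) = 15060/(93.4×2.15) = 74.996 K
T_out = -58.3 + 74.996 = 16.696 °C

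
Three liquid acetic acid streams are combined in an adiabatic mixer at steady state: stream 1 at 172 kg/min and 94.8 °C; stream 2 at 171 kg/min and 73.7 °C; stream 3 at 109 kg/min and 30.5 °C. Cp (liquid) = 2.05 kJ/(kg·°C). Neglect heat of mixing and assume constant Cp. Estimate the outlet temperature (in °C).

T_out = 71.3 °C

No heat crosses the boundary, so H_out = H_in.
T_out = Σ ṁᵢCp,ᵢTᵢ / Σ ṁᵢCp,ᵢ
      = 66077 / 926.6 = 71.312 °C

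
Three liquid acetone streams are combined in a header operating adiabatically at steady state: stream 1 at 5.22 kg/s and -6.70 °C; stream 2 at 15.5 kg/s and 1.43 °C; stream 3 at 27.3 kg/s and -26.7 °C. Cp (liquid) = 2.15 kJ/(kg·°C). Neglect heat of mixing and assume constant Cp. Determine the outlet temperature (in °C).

Adiabatic, steady state ⇒ Σ ṁᵢCp,ᵢ(T_out − Tᵢ) = 0
T_out = Σ ṁᵢCp,ᵢTᵢ / Σ ṁᵢCp,ᵢ
      = -1594.7 / 103.24 = -15.446 °C

T_out = -15.4 °C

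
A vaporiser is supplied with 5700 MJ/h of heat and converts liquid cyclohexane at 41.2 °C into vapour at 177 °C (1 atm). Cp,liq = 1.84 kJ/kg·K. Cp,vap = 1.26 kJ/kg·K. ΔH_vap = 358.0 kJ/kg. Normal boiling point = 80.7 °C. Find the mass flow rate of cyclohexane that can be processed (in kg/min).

Δh = 1.84×(80.7−41.2) + 358.0 + 1.26×(177−80.7) = 552.02 kJ/kg
Q = 5700 MJ/h = 1583.3 kJ/s = 95000 kJ/min
ṁ = Q/Δh = 95000 / 552.02 = 172.1 kg/min

ṁ = 172 kg/min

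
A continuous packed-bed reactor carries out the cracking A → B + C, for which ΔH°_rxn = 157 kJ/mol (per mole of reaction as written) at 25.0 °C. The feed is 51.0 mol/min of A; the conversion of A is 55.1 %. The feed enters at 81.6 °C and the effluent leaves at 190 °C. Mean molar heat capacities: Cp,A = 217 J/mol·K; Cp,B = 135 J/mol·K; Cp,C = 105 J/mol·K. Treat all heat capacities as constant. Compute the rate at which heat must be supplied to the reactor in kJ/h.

Q_in = 343000 kJ/h

Extent of reaction ξ = 0.551 × 51.0 = 28.101 mol/min
Reaction term: ξ·ΔH°_rxn = 28.101 × 157 = 4411.9 kJ/min
Sensible, feed 81.6→25 °C: -626.39 kJ/min
Outlet flows (mol/min): A 22.899, B 28.101, C 28.101
Sensible, products 25→190 °C: 1932.7 kJ/min
Q = ΔH = 5718.2 kJ/min = 95.303 kW
Heat supplied = 343090 kJ/h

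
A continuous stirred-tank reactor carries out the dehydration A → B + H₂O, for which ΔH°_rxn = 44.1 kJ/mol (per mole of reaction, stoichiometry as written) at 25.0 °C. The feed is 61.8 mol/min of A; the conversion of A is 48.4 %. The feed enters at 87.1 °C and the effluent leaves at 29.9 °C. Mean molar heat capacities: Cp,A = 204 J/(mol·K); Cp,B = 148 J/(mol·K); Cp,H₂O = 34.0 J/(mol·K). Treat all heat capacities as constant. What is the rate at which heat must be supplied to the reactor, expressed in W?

Extent of reaction ξ = 0.484 × 61.8 = 29.911 mol/min
Reaction term: ξ·ΔH°_rxn = 29.911 × 44.1 = 1319.1 kJ/min
Sensible, feed 87.1→25 °C: -782.91 kJ/min
Outlet flows (mol/min): A 31.889, B 29.911, H₂O 29.911
Sensible, products 25→29.9 °C: 58.551 kJ/min
Q = ΔH = 594.73 kJ/min = 9.9121 kW
Heat supplied = 9912.1 W

Q_in = 9910 W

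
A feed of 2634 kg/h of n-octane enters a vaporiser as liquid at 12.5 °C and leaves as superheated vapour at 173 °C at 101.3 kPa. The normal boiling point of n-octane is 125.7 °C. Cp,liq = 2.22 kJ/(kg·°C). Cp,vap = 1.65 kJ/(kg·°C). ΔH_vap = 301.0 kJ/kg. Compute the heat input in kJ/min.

Q = 27700 kJ/min

liquid 12.5→125.7 °C: 251.3 kJ/kg
vaporisation at 125.7 °C: 301 kJ/kg
vapour 125.7→173 °C: 78.045 kJ/kg
Δh = 251.3 + 301 + 78.045 = 630.35 kJ/kg
Q = ṁ·Δh = 2634 kg/h × 630.35 kJ/kg = 1.6603e+06 kJ/h
|Q| = 461.21 kW = 27672 kJ/min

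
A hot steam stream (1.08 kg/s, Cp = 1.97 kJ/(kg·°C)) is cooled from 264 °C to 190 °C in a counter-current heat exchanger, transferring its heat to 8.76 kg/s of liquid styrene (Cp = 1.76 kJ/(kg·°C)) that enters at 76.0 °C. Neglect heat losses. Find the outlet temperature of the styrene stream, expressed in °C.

T_c,out = 86.2 °C

Heat released by hot stream: Q = 1.08 × 1.97 × (264 − 190) = 157.44 kJ/s
Energy balance on cold side (adiabatic exchanger): Q = ṁ_c·Cp_c·(T_c,out − T_c,in)
T_c,out = 76.0 + 157.44/(8.76 × 1.76) = 86.212 °C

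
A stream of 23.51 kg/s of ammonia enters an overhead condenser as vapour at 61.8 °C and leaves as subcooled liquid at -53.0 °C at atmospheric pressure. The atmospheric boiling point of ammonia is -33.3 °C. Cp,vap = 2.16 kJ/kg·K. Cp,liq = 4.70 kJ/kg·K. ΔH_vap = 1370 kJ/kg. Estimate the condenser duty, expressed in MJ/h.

Q_c = 141000 MJ/h

vapour 61.8→-33.3 °C: -205.42 kJ/kg
condensation at -33.3 °C: -1370 kJ/kg
liquid -33.3→-53.0 °C: -92.59 kJ/kg
Δh = -205.42 + -1370 + -92.59 = -1668 kJ/kg
Q = ṁ·Δh = 23.51 kg/s × -1668 kJ/kg = -39215 kJ/s
|Q| = 39215 kW = 141170 MJ/h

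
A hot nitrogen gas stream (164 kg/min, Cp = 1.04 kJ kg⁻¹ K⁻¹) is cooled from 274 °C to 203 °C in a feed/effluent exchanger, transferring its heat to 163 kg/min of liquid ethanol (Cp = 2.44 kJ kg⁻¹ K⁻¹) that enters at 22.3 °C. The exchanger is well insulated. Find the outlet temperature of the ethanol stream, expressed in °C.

Heat released by hot stream: Q = 164 × 1.04 × (274 − 203) = 12110 kJ/min
Energy balance on cold side (adiabatic exchanger): Q = ṁ_c·Cp_c·(T_c,out − T_c,in)
T_c,out = 22.3 + 12110/(163 × 2.44) = 52.748 °C

T_c,out = 52.7 °C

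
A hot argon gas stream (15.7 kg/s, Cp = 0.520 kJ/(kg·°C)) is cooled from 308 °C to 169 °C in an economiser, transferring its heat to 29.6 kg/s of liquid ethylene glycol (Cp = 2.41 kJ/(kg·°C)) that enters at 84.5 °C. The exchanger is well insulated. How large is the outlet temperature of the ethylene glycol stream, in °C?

Heat released by hot stream: Q = 15.7 × 0.520 × (308 − 169) = 1134.8 kJ/s
Energy balance on cold side (adiabatic exchanger): Q = ṁ_c·Cp_c·(T_c,out − T_c,in)
T_c,out = 84.5 + 1134.8/(29.6 × 2.41) = 100.41 °C

T_c,out = 100 °C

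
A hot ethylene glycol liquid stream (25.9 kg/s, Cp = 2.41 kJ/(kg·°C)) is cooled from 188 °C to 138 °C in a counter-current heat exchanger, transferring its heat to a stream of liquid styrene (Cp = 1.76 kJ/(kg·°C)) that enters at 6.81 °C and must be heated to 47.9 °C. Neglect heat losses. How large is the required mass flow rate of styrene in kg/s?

Heat released by hot stream: Q = 25.9 × 2.41 × (188 − 138) = 3120.9 kJ/s
Energy balance on cold side (adiabatic exchanger): Q = ṁ_c·Cp_c·(T_c,out − T_c,in)
ṁ_c = 3120.9 / [1.76 × (47.9 − 6.81)] = 43.156 kg/s

ṁ_c = 43.2 kg/s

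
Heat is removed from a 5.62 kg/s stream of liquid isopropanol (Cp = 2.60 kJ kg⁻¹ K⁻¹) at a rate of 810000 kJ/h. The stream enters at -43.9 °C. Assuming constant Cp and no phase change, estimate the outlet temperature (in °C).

Q = 810000 kJ/h = 225 kJ/s
ΔT = Q/(ṁ·Cp) = 225/(5.62×2.60) = 15.398 K
T_out = -43.9 − 15.398 = -59.298 °C

T_out = -59.3 °C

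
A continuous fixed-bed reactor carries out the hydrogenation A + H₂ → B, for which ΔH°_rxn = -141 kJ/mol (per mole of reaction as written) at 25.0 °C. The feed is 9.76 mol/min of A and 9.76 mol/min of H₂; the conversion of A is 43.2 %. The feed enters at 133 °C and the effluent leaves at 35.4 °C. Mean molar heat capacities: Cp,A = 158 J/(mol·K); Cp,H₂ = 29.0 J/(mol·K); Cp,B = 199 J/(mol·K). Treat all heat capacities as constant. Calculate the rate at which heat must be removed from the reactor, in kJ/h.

Extent of reaction ξ = 0.432 × 9.76 = 4.2163 mol/min
Reaction term: ξ·ΔH°_rxn = 4.2163 × -141 = -594.5 kJ/min
Sensible, feed 133→25 °C: -197.11 kJ/min
Outlet flows (mol/min): A 5.5437, H₂ 5.5437, B 4.2163
Sensible, products 25→35.4 °C: 19.507 kJ/min
Q = ΔH = -772.11 kJ/min = -12.868 kW
Heat removed = 46326 kJ/h

Q_out = 46300 kJ/h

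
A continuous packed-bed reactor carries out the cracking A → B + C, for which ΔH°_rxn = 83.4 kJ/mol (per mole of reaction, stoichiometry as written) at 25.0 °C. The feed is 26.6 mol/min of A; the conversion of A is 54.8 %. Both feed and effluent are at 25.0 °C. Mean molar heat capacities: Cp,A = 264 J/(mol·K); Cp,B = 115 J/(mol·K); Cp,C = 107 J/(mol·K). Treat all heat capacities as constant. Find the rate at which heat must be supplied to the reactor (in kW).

Extent of reaction ξ = 0.548 × 26.6 = 14.577 mol/min
Reaction term: ξ·ΔH°_rxn = 14.577 × 83.4 = 1215.7 kJ/min
Q = ΔH = 1215.7 kJ/min = 20.262 kW
Heat supplied = 20.262 kW

Q_in = 20.3 kW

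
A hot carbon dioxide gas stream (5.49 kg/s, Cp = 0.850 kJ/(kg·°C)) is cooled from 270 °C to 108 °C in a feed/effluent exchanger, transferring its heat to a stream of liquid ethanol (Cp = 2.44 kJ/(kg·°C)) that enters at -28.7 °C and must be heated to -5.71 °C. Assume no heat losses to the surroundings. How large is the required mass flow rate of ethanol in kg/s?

ṁ_c = 13.5 kg/s

Heat released by hot stream: Q = 5.49 × 0.850 × (270 − 108) = 755.97 kJ/s
Energy balance on cold side (adiabatic exchanger): Q = ṁ_c·Cp_c·(T_c,out − T_c,in)
ṁ_c = 755.97 / [2.44 × (-5.71 − -28.7)] = 13.477 kg/s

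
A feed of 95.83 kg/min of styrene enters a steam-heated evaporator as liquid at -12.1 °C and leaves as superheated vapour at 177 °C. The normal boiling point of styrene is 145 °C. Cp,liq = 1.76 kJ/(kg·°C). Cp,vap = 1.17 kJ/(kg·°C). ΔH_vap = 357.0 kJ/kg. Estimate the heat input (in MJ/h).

liquid -12.1→145 °C: 276.5 kJ/kg
vaporisation at 145 °C: 357 kJ/kg
vapour 145→177 °C: 37.44 kJ/kg
Δh = 276.5 + 357 + 37.44 = 670.94 kJ/kg
Q = ṁ·Δh = 95.83 kg/min × 670.94 kJ/kg = 64296 kJ/min
|Q| = 1071.6 kW = 3857.7 MJ/h

Q = 3860 MJ/h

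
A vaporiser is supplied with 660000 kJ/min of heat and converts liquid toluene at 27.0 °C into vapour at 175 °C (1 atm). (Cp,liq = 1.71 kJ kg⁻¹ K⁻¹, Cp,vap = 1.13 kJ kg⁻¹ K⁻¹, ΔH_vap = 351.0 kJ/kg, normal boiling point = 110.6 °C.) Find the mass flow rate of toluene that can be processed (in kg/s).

ṁ = 19.4 kg/s

Δh = 1.71×(110.6−27.0) + 351.0 + 1.13×(175−110.6) = 566.73 kJ/kg
Q = 660000 kJ/min = 11000 kJ/s = 11000 kJ/s
ṁ = Q/Δh = 11000 / 566.73 = 19.41 kg/s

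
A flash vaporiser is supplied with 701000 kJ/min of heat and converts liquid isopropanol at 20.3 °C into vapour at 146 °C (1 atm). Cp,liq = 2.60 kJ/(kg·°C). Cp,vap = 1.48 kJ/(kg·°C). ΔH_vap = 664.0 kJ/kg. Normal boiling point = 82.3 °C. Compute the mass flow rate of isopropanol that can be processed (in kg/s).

ṁ = 12.7 kg/s

Δh = 2.60×(82.3−20.3) + 664.0 + 1.48×(146−82.3) = 919.48 kJ/kg
Q = 701000 kJ/min = 11683 kJ/s = 11683 kJ/s
ṁ = Q/Δh = 11683 / 919.48 = 12.707 kg/s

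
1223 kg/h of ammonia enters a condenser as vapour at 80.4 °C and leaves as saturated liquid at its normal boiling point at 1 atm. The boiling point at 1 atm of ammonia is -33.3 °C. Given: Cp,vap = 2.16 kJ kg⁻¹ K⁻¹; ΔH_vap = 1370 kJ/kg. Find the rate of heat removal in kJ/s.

Q_c = 549 kJ/s

vapour 80.4→-33.3 °C: -245.59 kJ/kg
condensation at -33.3 °C: -1370 kJ/kg
Δh = -245.59 + -1370 = -1615.6 kJ/kg
Q = ṁ·Δh = 1223 kg/h × -1615.6 kJ/kg = -1.9759e+06 kJ/h
|Q| = 548.85 kW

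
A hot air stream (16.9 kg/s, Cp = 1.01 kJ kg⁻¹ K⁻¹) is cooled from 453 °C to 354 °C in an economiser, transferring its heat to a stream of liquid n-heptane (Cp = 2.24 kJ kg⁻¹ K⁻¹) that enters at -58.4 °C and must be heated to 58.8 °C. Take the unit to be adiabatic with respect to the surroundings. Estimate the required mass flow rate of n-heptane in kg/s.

ṁ_c = 6.44 kg/s

Heat released by hot stream: Q = 16.9 × 1.01 × (453 − 354) = 1689.8 kJ/s
Energy balance on cold side (adiabatic exchanger): Q = ṁ_c·Cp_c·(T_c,out − T_c,in)
ṁ_c = 1689.8 / [2.24 × (58.8 − -58.4)] = 6.4368 kg/s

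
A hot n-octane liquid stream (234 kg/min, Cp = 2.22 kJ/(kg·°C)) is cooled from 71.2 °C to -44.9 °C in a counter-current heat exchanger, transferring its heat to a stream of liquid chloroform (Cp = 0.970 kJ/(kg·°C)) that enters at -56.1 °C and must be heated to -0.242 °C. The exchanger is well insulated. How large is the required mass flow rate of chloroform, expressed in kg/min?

ṁ_c = 1110 kg/min

Heat released by hot stream: Q = 234 × 2.22 × (71.2 − -44.9) = 60312 kJ/min
Energy balance on cold side (adiabatic exchanger): Q = ṁ_c·Cp_c·(T_c,out − T_c,in)
ṁ_c = 60312 / [0.970 × (-0.242 − -56.1)] = 1113.1 kg/min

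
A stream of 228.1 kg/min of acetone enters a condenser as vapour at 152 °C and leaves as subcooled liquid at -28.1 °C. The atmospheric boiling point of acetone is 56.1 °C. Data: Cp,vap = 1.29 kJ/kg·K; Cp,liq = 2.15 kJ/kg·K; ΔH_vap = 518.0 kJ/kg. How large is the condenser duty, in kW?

Q_c = 3130 kW

vapour 152→56.1 °C: -123.71 kJ/kg
condensation at 56.1 °C: -518 kJ/kg
liquid 56.1→-28.1 °C: -181.03 kJ/kg
Δh = -123.71 + -518 + -181.03 = -822.74 kJ/kg
Q = ṁ·Δh = 228.1 kg/min × -822.74 kJ/kg = -187670 kJ/min
|Q| = 3127.8 kW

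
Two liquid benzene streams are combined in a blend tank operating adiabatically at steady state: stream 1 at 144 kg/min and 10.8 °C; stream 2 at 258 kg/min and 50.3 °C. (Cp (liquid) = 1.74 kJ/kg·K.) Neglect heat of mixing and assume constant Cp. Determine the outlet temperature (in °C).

Energy balance with Q = 0: Σ ṁᵢCp,ᵢ(T_out − Tᵢ) = 0
Σ ṁᵢCp,ᵢTᵢ = 144×1.74×10.8 + 258×1.74×50.3 = 25287
Σ ṁᵢCp,ᵢ = 144×1.74 + 258×1.74 = 699.48
T_out = 25287 / 699.48 = 36.151 °C

T_out = 36.2 °C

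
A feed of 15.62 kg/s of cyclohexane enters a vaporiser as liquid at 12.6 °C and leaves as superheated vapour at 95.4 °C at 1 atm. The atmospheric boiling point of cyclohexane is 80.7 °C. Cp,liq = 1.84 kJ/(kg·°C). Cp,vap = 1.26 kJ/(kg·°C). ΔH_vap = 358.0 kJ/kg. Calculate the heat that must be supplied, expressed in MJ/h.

liquid 12.6→80.7 °C: 125.3 kJ/kg
vaporisation at 80.7 °C: 358 kJ/kg
vapour 80.7→95.4 °C: 18.522 kJ/kg
Δh = 125.3 + 358 + 18.522 = 501.83 kJ/kg
Q = ṁ·Δh = 15.62 kg/s × 501.83 kJ/kg = 7838.5 kJ/s
|Q| = 7838.5 kW = 28219 MJ/h

Q = 28200 MJ/h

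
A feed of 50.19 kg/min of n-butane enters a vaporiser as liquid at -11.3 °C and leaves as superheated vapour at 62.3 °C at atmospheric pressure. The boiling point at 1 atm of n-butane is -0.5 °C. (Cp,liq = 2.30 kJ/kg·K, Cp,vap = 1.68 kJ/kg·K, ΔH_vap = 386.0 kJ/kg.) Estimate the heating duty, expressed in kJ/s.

liquid -11.3→-0.5 °C: 24.84 kJ/kg
vaporisation at -0.5 °C: 386 kJ/kg
vapour -0.5→62.3 °C: 105.5 kJ/kg
Δh = 24.84 + 386 + 105.5 = 516.34 kJ/kg
Q = ṁ·Δh = 50.19 kg/min × 516.34 kJ/kg = 25915 kJ/min
|Q| = 431.92 kW

Q = 432 kJ/s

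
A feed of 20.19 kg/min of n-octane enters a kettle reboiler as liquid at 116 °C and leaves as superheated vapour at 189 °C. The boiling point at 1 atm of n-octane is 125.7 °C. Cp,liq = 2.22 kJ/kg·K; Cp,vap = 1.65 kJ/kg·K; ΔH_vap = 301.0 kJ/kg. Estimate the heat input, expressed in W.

Q = 144000 W

liquid 116→125.7 °C: 21.534 kJ/kg
vaporisation at 125.7 °C: 301 kJ/kg
vapour 125.7→189 °C: 104.44 kJ/kg
Δh = 21.534 + 301 + 104.44 = 426.98 kJ/kg
Q = ṁ·Δh = 20.19 kg/min × 426.98 kJ/kg = 8620.7 kJ/min
|Q| = 143.68 kW = 143680 W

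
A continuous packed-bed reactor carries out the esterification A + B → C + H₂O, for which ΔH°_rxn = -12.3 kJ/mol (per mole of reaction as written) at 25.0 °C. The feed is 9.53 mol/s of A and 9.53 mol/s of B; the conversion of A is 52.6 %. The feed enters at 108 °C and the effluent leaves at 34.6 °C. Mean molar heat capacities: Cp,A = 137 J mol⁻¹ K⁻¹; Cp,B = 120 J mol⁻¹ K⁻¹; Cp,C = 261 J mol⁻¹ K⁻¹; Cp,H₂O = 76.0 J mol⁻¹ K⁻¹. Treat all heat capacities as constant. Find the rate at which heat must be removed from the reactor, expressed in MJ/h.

Extent of reaction ξ = 0.526 × 9.53 = 5.0128 mol/s
Reaction term: ξ·ΔH°_rxn = 5.0128 × -12.3 = -61.657 kJ/s
Sensible, feed 108→25 °C: -203.28 kJ/s
Outlet flows (mol/s): A 4.5172, B 4.5172, C 5.0128, H₂O 5.0128
Sensible, products 25→34.6 °C: 27.362 kJ/s
Q = ΔH = -237.58 kJ/s = -237.58 kW
Heat removed = 855.29 MJ/h

Q_out = 855 MJ/h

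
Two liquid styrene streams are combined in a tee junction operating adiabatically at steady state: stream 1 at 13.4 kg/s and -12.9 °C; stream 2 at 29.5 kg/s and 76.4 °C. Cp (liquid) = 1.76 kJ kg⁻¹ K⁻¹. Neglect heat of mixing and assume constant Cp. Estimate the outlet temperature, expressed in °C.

No heat crosses the boundary, so H_out = H_in.
Σ ṁᵢCp,ᵢTᵢ = 13.4×1.76×-12.9 + 29.5×1.76×76.4 = 3662.5
Σ ṁᵢCp,ᵢ = 13.4×1.76 + 29.5×1.76 = 75.504
T_out = 3662.5 / 75.504 = 48.507 °C

T_out = 48.5 °C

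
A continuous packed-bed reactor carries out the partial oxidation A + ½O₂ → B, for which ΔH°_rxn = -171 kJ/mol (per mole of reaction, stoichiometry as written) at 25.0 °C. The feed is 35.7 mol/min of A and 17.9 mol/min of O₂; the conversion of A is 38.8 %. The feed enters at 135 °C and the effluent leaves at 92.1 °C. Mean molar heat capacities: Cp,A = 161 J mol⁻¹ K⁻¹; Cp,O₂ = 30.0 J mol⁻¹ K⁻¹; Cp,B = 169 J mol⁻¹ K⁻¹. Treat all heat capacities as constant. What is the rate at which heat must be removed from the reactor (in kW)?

Extent of reaction ξ = 0.388 × 35.7 = 13.852 mol/min
Reaction term: ξ·ΔH°_rxn = 13.852 × -171 = -2368.6 kJ/min
Sensible, feed 135→25 °C: -691.32 kJ/min
Outlet flows (mol/min): A 21.848, O₂ 10.974, B 13.852
Sensible, products 25→92.1 °C: 415.2 kJ/min
Q = ΔH = -2644.7 kJ/min = -44.079 kW
Heat removed = 44.079 kW

Q_out = 44.1 kW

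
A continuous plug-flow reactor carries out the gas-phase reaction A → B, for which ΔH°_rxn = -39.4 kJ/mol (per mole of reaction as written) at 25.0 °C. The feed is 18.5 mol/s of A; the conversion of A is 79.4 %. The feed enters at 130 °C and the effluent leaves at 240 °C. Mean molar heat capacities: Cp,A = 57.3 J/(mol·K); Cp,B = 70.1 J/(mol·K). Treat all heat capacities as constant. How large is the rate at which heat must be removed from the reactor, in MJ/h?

Extent of reaction ξ = 0.794 × 18.5 = 14.689 mol/s
Reaction term: ξ·ΔH°_rxn = 14.689 × -39.4 = -578.75 kJ/s
Sensible, feed 130→25 °C: -111.31 kJ/s
Outlet flows (mol/s): A 3.811, B 14.689
Sensible, products 25→240 °C: 268.33 kJ/s
Q = ΔH = -421.72 kJ/s = -421.72 kW
Heat removed = 1518.2 MJ/h

Q_out = 1520 MJ/h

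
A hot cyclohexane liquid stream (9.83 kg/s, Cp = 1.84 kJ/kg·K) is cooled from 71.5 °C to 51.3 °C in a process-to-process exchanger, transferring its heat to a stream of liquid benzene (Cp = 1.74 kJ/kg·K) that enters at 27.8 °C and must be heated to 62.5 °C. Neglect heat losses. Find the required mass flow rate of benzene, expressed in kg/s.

ṁ_c = 6.05 kg/s

Heat released by hot stream: Q = 9.83 × 1.84 × (71.5 − 51.3) = 365.36 kJ/s
Energy balance on cold side (adiabatic exchanger): Q = ṁ_c·Cp_c·(T_c,out − T_c,in)
ṁ_c = 365.36 / [1.74 × (62.5 − 27.8)] = 6.0512 kg/s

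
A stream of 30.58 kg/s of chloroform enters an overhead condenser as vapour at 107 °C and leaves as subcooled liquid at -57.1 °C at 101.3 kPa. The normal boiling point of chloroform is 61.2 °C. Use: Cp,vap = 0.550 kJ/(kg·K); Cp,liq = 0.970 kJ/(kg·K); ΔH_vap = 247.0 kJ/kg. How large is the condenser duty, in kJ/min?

vapour 107→61.2 °C: -25.19 kJ/kg
condensation at 61.2 °C: -247 kJ/kg
liquid 61.2→-57.1 °C: -114.75 kJ/kg
Δh = -25.19 + -247 + -114.75 = -386.94 kJ/kg
Q = ṁ·Δh = 30.58 kg/s × -386.94 kJ/kg = -11833 kJ/s
|Q| = 11833 kW = 709960 kJ/min

Q_c = 710000 kJ/min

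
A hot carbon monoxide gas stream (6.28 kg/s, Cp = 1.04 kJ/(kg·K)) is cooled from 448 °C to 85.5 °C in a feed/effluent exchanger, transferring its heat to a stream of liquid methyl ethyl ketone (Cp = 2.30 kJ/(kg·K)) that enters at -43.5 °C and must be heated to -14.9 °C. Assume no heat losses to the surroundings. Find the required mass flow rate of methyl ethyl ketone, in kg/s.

ṁ_c = 36.0 kg/s

Heat released by hot stream: Q = 6.28 × 1.04 × (448 − 85.5) = 2367.6 kJ/s
Energy balance on cold side (adiabatic exchanger): Q = ṁ_c·Cp_c·(T_c,out − T_c,in)
ṁ_c = 2367.6 / [2.30 × (-14.9 − -43.5)] = 35.992 kg/s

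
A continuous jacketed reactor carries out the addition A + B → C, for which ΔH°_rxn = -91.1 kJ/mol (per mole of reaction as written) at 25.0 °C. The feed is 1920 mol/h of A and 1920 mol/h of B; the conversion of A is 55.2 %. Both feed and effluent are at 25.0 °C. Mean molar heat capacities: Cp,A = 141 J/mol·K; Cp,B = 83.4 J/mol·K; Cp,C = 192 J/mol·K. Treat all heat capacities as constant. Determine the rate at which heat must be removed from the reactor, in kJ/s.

Extent of reaction ξ = 0.552 × 1920 = 1059.8 mol/h
Reaction term: ξ·ΔH°_rxn = 1059.8 × -91.1 = -96551 kJ/h
Q = ΔH = -96551 kJ/h = -26.82 kW
Heat removed = 26.82 kJ/s

Q_out = 26.8 kJ/s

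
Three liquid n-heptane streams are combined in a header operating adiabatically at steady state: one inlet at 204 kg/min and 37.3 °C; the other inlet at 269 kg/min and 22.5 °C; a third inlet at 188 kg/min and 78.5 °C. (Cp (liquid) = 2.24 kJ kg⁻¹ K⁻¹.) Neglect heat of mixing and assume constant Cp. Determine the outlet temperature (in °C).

T_out = 43.0 °C

Adiabatic, steady state ⇒ Σ ṁᵢCp,ᵢ(T_out − Tᵢ) = 0
T_out = Σ ṁᵢCp,ᵢTᵢ / Σ ṁᵢCp,ᵢ
      = 63660 / 1480.6 = 42.995 °C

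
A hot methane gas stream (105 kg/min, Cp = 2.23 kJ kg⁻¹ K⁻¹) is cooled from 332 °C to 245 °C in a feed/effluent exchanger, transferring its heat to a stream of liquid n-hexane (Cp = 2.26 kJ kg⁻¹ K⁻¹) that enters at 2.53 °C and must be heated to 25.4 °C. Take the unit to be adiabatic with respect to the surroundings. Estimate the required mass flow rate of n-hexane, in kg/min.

Heat released by hot stream: Q = 105 × 2.23 × (332 − 245) = 20371 kJ/min
Energy balance on cold side (adiabatic exchanger): Q = ṁ_c·Cp_c·(T_c,out − T_c,in)
ṁ_c = 20371 / [2.26 × (25.4 − 2.53)] = 394.13 kg/min

ṁ_c = 394 kg/min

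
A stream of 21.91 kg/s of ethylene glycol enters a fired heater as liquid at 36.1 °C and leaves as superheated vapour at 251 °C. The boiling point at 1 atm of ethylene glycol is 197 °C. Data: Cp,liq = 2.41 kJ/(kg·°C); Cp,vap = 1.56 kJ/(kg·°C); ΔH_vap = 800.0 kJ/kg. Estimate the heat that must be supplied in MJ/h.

liquid 36.1→197 °C: 387.77 kJ/kg
vaporisation at 197 °C: 800 kJ/kg
vapour 197→251 °C: 84.24 kJ/kg
Δh = 387.77 + 800 + 84.24 = 1272 kJ/kg
Q = ṁ·Δh = 21.91 kg/s × 1272 kJ/kg = 27870 kJ/s
|Q| = 27870 kW = 100330 MJ/h

Q = 100000 MJ/h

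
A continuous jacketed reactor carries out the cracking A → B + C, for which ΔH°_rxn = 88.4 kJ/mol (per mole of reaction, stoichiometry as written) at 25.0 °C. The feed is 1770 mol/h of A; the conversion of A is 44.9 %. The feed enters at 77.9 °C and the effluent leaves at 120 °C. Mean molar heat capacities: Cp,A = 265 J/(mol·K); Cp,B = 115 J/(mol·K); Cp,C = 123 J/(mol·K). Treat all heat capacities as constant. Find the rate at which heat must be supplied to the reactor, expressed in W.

Extent of reaction ξ = 0.449 × 1770 = 794.73 mol/h
Reaction term: ξ·ΔH°_rxn = 794.73 × 88.4 = 70254 kJ/h
Sensible, feed 77.9→25 °C: -24813 kJ/h
Outlet flows (mol/h): A 975.27, B 794.73, C 794.73
Sensible, products 25→120 °C: 42521 kJ/h
Q = ΔH = 87963 kJ/h = 24.434 kW
Heat supplied = 24434 W

Q_in = 24400 W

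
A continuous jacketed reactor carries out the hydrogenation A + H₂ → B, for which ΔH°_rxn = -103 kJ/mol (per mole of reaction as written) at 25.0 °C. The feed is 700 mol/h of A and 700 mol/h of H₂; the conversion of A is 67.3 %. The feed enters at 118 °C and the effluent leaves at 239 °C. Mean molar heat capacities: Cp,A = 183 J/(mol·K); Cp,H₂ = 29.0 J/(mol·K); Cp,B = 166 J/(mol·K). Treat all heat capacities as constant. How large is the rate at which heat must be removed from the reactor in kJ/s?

Q_out = 9.78 kJ/s

Extent of reaction ξ = 0.673 × 700 = 471.1 mol/h
Reaction term: ξ·ΔH°_rxn = 471.1 × -103 = -48523 kJ/h
Sensible, feed 118→25 °C: -13801 kJ/h
Outlet flows (mol/h): A 228.9, H₂ 228.9, B 471.1
Sensible, products 25→239 °C: 27120 kJ/h
Q = ΔH = -35204 kJ/h = -9.779 kW
Heat removed = 9.779 kJ/s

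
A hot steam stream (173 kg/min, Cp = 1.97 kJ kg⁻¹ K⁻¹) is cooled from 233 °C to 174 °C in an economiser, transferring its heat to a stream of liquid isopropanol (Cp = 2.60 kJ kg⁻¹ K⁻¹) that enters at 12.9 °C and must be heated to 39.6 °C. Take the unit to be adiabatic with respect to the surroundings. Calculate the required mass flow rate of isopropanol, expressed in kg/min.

ṁ_c = 290 kg/min

Heat released by hot stream: Q = 173 × 1.97 × (233 − 174) = 20108 kJ/min
Energy balance on cold side (adiabatic exchanger): Q = ṁ_c·Cp_c·(T_c,out − T_c,in)
ṁ_c = 20108 / [2.60 × (39.6 − 12.9)] = 289.65 kg/min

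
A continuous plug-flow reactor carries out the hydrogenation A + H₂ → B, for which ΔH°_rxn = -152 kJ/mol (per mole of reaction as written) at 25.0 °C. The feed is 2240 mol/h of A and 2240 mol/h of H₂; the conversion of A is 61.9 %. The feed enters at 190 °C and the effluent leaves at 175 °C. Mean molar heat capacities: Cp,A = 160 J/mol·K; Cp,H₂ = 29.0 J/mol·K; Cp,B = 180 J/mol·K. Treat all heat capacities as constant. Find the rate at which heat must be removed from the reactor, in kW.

Q_out = 60.8 kW

Extent of reaction ξ = 0.619 × 2240 = 1386.6 mol/h
Reaction term: ξ·ΔH°_rxn = 1386.6 × -152 = -210760 kJ/h
Sensible, feed 190→25 °C: -69854 kJ/h
Outlet flows (mol/h): A 853.44, H₂ 853.44, B 1386.6
Sensible, products 25→175 °C: 61632 kJ/h
Q = ΔH = -218980 kJ/h = -60.828 kW
Heat removed = 60.828 kW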